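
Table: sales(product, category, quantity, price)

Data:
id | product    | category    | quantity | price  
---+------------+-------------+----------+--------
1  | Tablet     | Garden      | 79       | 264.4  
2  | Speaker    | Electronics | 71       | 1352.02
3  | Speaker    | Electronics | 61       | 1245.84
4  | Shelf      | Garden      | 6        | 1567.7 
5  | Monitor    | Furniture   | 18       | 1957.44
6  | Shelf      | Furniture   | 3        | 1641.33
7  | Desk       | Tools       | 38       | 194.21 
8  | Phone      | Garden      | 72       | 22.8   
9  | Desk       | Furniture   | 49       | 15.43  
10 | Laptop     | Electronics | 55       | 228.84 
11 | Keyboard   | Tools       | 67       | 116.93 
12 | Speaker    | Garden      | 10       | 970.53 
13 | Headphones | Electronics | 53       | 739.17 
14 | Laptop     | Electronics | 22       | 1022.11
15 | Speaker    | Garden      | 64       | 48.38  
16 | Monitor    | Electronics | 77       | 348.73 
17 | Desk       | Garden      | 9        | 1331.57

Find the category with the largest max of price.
SELECT category, MAX(price) as val
FROM sales
GROUP BY category
ORDER BY val DESC
LIMIT 1

Result: Furniture with max(price) = 1957.44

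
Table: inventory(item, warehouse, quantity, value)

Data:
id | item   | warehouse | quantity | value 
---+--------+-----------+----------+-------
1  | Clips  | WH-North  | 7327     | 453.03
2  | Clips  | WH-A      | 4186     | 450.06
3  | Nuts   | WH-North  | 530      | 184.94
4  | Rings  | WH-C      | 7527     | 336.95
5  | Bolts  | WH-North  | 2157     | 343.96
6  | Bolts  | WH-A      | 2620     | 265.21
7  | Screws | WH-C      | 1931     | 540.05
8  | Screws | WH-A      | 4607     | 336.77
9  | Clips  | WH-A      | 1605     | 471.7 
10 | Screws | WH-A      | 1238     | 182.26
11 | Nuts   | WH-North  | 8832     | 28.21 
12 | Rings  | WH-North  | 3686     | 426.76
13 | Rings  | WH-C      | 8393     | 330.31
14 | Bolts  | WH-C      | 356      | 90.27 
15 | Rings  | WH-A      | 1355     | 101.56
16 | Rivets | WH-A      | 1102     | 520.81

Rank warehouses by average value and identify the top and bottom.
SELECT warehouse, AVG(value)
FROM inventory
GROUP BY warehouse
ORDER BY AVG(value)

All groups:
  WH-North: 287.38
  WH-C: 324.40
  WH-A: 332.62

Highest: WH-A (332.62)
Lowest: WH-North (287.38)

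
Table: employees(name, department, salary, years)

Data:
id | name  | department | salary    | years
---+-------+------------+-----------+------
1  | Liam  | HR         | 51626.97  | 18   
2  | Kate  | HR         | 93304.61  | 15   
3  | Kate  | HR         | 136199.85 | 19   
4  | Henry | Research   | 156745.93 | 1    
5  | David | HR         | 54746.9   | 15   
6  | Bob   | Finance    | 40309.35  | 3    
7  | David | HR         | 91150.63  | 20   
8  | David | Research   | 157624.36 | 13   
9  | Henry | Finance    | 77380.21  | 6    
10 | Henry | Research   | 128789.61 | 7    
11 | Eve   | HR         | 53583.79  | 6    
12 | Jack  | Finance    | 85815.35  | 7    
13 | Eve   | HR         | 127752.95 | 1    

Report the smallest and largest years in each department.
SELECT department, MIN(years), MAX(years)
FROM employees
GROUP BY department

Result:
  Finance: min=3, max=7
  HR: min=1, max=20
  Research: min=1, max=13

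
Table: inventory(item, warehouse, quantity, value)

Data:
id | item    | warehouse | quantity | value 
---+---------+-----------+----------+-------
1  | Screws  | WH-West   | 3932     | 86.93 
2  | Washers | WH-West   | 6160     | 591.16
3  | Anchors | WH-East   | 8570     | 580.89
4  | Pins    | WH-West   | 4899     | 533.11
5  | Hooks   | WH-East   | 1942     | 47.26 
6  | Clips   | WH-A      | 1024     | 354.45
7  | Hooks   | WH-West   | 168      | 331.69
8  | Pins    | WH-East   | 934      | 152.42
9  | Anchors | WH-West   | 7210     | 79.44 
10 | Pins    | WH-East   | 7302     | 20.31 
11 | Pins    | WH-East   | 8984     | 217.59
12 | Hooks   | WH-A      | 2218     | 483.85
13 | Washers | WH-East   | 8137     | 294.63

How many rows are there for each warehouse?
SELECT warehouse, COUNT(*) as count
FROM inventory
GROUP BY warehouse

Result:
  WH-A: 2
  WH-East: 6
  WH-West: 5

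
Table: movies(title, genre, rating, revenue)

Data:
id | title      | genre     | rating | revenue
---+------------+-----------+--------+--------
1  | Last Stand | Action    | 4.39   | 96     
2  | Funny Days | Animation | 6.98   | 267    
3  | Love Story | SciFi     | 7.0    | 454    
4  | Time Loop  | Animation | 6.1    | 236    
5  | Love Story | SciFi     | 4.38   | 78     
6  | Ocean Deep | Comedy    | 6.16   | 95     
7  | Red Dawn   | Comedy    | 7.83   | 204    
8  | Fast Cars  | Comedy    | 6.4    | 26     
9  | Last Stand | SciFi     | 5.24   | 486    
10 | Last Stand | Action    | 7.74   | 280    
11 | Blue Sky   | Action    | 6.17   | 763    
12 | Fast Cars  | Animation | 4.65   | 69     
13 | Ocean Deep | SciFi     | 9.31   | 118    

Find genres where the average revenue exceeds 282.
SELECT genre, AVG(revenue)
FROM movies
GROUP BY genre
HAVING AVG(revenue) > 282

Result:
  Action: avg=379.67
  SciFi: avg=284.00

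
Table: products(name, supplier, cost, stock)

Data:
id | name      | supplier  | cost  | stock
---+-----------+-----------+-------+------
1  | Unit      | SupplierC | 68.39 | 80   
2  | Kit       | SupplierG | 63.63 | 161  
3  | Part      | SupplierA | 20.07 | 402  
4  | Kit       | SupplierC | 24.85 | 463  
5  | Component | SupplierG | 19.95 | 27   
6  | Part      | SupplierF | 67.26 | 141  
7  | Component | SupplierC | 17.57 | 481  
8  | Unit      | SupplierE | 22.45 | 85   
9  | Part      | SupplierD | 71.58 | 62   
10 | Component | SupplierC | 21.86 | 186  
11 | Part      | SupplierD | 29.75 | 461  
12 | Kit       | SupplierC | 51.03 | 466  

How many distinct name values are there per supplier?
SELECT supplier, COUNT(DISTINCT name)
FROM products
GROUP BY supplier

Result:
  SupplierA: 1 distinct
  SupplierC: 3 distinct
  SupplierD: 1 distinct
  SupplierE: 1 distinct
  SupplierF: 1 distinct
  SupplierG: 2 distinct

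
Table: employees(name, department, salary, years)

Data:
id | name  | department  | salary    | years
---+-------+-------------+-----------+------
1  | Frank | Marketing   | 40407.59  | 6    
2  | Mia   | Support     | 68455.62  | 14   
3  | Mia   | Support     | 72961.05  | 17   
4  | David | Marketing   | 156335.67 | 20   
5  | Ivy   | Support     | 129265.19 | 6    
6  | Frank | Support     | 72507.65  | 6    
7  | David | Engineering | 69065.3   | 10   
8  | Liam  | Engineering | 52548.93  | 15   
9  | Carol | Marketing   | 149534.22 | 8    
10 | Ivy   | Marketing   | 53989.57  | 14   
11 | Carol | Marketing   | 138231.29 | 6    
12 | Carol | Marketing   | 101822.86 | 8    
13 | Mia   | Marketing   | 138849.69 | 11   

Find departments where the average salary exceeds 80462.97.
SELECT department, AVG(salary)
FROM employees
GROUP BY department
HAVING AVG(salary) > 80462.97

Result:
  Marketing: avg=111310.13
  Support: avg=85797.38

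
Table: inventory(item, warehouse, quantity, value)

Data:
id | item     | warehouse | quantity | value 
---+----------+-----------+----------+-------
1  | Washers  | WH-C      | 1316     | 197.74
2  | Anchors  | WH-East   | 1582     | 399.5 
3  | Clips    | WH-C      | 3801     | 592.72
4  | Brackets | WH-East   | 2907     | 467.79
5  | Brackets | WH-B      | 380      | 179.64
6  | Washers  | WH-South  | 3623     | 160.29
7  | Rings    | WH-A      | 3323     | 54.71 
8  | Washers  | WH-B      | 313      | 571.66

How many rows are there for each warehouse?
SELECT warehouse, COUNT(*) as count
FROM inventory
GROUP BY warehouse

Result:
  WH-A: 1
  WH-B: 2
  WH-C: 2
  WH-East: 2
  WH-South: 1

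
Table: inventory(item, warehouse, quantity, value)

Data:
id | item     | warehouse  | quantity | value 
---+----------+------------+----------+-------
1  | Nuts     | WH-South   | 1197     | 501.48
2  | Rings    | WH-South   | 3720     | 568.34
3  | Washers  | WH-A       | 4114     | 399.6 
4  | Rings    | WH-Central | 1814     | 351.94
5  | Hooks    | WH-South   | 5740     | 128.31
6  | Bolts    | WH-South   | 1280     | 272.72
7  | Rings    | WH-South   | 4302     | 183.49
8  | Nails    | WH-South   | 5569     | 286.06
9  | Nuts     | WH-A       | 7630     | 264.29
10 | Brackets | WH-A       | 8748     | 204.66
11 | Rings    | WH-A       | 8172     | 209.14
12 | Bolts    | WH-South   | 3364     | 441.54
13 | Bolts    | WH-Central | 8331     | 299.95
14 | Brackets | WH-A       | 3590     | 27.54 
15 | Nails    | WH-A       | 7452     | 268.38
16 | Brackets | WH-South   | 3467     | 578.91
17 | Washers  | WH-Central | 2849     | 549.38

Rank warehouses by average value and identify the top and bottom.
SELECT warehouse, AVG(value)
FROM inventory
GROUP BY warehouse
ORDER BY AVG(value)

All groups:
  WH-A: 228.94
  WH-South: 370.11
  WH-Central: 400.42

Highest: WH-Central (400.42)
Lowest: WH-A (228.94)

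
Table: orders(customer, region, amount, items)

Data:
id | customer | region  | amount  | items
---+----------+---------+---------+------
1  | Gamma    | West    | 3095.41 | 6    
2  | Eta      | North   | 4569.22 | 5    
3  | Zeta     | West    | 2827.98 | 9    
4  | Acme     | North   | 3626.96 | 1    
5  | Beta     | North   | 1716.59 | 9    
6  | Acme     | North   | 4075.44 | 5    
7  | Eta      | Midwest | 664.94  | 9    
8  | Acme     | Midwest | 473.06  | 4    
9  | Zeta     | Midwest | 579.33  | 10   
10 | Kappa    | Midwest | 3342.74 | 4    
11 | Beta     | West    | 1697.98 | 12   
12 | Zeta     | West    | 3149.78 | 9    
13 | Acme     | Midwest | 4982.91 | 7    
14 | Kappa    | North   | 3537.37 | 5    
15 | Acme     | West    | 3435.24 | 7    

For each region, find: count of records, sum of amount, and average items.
SELECT region,
       COUNT(*) as cnt,
       SUM(amount) as total_amount,
       AVG(items) as avg_items
FROM orders
GROUP BY region

Result:
  Midwest: 5 records, 10042.98 total amount, 6.80 avg items
  North: 5 records, 17525.58 total amount, 5.00 avg items
  West: 5 records, 14206.39 total amount, 8.60 avg items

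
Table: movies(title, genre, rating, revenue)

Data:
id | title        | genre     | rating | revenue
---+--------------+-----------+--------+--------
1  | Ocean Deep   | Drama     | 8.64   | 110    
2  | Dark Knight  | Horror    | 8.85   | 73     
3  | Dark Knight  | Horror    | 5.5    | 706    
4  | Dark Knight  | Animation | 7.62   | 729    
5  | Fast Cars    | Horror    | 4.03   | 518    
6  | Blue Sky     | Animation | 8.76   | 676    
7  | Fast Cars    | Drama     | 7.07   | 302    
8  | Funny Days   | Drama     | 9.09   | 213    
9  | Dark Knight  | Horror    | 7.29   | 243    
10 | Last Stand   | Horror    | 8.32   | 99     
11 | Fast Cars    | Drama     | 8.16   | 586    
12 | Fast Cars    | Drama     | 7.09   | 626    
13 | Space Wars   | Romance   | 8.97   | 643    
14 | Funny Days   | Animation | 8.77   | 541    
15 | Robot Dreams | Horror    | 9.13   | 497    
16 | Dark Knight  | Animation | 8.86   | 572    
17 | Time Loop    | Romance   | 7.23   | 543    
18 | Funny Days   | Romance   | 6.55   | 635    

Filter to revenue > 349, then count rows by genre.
SELECT genre, COUNT(*)
FROM movies
WHERE revenue > 349
GROUP BY genre

Note: WHERE filters rows before grouping.

Result:
  Animation: 4
  Drama: 2
  Horror: 3
  Romance: 3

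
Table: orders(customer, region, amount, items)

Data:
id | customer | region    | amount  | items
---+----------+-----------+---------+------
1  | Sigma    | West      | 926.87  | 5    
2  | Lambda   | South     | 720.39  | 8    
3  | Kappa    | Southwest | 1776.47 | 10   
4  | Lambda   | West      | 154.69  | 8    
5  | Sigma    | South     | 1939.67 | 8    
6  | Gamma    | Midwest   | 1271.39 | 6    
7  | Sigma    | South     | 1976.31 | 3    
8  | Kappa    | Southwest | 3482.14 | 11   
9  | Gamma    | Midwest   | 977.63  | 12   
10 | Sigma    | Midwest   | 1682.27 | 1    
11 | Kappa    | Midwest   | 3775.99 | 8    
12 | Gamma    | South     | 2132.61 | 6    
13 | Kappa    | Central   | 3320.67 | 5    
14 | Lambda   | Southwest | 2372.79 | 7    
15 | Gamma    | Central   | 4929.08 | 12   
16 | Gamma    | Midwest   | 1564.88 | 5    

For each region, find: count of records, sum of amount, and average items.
SELECT region,
       COUNT(*) as cnt,
       SUM(amount) as total_amount,
       AVG(items) as avg_items
FROM orders
GROUP BY region

Result:
  Central: 2 records, 8249.75 total amount, 8.50 avg items
  Midwest: 5 records, 9272.16 total amount, 6.40 avg items
  South: 4 records, 6768.98 total amount, 6.25 avg items
  Southwest: 3 records, 7631.40 total amount, 9.33 avg items
  West: 2 records, 1081.56 total amount, 6.50 avg items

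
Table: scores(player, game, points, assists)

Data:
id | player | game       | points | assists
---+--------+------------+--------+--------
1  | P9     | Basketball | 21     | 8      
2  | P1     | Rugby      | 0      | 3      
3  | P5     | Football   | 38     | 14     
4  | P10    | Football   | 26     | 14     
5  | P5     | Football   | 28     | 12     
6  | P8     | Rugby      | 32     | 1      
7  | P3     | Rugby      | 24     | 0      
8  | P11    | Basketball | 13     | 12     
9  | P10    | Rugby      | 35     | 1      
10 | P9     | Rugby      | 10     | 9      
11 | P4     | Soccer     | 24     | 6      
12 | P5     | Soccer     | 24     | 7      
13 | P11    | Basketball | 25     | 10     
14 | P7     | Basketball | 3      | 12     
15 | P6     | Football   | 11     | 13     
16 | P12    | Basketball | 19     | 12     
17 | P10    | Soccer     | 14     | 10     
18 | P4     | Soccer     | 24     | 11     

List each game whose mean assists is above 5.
SELECT game, AVG(assists)
FROM scores
GROUP BY game
HAVING AVG(assists) > 5

Result:
  Basketball: avg=10.80
  Football: avg=13.25
  Soccer: avg=8.50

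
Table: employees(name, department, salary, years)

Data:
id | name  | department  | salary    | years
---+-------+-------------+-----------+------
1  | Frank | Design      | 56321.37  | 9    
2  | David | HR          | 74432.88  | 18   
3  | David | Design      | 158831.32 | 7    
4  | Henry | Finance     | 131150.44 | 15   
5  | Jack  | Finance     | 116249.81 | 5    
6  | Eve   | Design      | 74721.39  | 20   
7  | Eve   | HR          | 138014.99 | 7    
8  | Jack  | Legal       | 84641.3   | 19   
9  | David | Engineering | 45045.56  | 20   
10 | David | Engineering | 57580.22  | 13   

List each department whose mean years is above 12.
SELECT department, AVG(years)
FROM employees
GROUP BY department
HAVING AVG(years) > 12

Result:
  Engineering: avg=16.50
  HR: avg=12.50
  Legal: avg=19.00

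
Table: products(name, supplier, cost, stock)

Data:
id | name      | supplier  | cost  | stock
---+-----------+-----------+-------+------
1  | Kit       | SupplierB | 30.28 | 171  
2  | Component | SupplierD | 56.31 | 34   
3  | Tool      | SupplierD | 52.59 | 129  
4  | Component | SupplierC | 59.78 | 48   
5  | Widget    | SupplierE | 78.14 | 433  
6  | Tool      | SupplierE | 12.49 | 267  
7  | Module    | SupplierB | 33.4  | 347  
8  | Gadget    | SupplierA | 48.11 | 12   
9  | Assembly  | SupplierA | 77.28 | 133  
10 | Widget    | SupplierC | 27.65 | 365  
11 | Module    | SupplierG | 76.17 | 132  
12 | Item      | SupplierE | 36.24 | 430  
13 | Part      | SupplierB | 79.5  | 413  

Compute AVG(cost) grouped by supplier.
SELECT supplier, AVG(cost) as result
FROM products
GROUP BY supplier

Result:
  SupplierA: 62.70
  SupplierB: 47.73
  SupplierC: 43.72
  SupplierD: 54.45
  SupplierE: 42.29
  SupplierG: 76.17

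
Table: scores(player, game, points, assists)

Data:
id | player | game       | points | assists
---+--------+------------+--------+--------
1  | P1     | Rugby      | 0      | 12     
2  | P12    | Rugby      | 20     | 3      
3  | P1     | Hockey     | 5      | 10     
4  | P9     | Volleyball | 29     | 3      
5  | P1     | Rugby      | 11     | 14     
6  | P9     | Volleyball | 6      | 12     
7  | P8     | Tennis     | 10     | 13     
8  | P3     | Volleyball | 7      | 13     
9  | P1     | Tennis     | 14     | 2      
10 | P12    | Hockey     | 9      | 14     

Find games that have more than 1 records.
SELECT game, COUNT(*) as cnt
FROM scores
GROUP BY game
HAVING COUNT(*) > 1

Result:
  Hockey: 2
  Rugby: 3
  Tennis: 2
  Volleyball: 3

Note: HAVING filters groups after aggregation, WHERE filters rows before.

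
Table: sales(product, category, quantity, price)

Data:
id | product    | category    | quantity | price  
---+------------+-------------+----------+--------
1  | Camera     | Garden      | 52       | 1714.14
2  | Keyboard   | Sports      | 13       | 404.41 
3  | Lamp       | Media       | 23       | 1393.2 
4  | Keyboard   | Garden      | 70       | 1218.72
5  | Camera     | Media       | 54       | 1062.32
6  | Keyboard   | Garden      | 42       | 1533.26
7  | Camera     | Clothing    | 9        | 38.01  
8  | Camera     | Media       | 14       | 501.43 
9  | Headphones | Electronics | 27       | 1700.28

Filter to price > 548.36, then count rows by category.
SELECT category, COUNT(*)
FROM sales
WHERE price > 548.36
GROUP BY category

Note: WHERE filters rows before grouping.

Result:
  Electronics: 1
  Garden: 3
  Media: 2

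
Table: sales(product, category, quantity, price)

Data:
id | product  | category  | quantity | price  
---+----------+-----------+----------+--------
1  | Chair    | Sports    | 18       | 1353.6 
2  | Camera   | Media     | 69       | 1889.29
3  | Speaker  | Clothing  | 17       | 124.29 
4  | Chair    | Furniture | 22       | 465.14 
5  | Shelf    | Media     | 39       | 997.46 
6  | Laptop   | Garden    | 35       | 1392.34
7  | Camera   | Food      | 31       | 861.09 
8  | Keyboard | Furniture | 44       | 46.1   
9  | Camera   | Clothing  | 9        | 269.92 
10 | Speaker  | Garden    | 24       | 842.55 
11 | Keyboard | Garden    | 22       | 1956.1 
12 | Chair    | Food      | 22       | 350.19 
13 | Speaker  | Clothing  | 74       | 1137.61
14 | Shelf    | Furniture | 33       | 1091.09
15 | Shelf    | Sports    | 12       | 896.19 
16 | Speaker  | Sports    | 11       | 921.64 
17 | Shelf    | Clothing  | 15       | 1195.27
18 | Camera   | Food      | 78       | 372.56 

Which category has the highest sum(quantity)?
SELECT category, SUM(quantity) as val
FROM sales
GROUP BY category
ORDER BY val DESC
LIMIT 1

Result: Food with sum(quantity) = 131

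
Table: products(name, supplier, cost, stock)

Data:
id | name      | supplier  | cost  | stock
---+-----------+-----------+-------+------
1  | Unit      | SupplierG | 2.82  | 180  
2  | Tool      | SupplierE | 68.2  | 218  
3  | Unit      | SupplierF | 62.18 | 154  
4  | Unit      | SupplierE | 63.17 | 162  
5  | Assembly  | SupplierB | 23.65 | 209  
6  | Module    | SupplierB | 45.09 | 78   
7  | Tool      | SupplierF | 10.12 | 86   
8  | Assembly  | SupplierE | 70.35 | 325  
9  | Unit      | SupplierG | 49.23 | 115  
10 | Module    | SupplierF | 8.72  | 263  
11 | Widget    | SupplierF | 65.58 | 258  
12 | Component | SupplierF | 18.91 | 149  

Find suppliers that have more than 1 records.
SELECT supplier, COUNT(*) as cnt
FROM products
GROUP BY supplier
HAVING COUNT(*) > 1

Result:
  SupplierB: 2
  SupplierE: 3
  SupplierF: 5
  SupplierG: 2

Note: HAVING filters groups after aggregation, WHERE filters rows before.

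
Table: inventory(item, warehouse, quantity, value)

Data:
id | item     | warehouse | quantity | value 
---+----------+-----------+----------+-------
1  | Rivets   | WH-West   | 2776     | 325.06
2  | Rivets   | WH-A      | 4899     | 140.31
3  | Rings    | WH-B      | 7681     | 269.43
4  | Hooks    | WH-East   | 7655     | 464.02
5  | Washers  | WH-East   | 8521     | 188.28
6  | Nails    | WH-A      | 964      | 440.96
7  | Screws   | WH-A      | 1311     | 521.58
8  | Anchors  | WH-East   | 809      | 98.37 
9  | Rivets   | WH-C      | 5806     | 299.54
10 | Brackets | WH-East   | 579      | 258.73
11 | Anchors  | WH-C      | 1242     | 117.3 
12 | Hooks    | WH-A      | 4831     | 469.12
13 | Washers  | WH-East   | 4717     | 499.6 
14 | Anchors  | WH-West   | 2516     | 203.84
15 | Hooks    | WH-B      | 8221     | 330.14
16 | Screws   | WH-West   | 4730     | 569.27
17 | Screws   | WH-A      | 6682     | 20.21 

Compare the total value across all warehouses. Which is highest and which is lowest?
SELECT warehouse, SUM(value)
FROM inventory
GROUP BY warehouse
ORDER BY SUM(value)

All groups:
  WH-C: 416.84
  WH-B: 599.57
  WH-West: 1098.17
  WH-East: 1509.00
  WH-A: 1592.18

Highest: WH-A (1592.18)
Lowest: WH-C (416.84)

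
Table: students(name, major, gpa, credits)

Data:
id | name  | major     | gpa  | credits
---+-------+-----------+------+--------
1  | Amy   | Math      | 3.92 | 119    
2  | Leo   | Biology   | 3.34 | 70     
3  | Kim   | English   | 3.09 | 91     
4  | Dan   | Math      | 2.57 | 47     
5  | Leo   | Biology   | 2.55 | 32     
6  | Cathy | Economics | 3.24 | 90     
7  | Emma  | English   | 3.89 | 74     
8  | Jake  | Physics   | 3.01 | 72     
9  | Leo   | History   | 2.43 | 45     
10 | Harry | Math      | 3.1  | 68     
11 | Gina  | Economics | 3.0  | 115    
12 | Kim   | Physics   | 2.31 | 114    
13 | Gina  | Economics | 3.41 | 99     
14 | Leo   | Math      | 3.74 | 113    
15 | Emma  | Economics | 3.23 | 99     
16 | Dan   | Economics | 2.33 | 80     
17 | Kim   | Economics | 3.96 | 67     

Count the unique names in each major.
SELECT major, COUNT(DISTINCT name)
FROM students
GROUP BY major

Result:
  Biology: 1 distinct
  Economics: 5 distinct
  English: 2 distinct
  History: 1 distinct
  Math: 4 distinct
  Physics: 2 distinct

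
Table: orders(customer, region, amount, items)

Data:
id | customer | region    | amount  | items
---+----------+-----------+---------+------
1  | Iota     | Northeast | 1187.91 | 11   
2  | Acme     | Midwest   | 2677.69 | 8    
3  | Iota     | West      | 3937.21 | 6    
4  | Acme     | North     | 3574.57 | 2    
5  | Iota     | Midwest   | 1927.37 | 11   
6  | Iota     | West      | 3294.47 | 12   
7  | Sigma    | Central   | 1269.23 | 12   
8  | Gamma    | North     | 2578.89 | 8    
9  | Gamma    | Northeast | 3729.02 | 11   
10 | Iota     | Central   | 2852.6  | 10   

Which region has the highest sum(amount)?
SELECT region, SUM(amount) as val
FROM orders
GROUP BY region
ORDER BY val DESC
LIMIT 1

Result: West with sum(amount) = 7231.68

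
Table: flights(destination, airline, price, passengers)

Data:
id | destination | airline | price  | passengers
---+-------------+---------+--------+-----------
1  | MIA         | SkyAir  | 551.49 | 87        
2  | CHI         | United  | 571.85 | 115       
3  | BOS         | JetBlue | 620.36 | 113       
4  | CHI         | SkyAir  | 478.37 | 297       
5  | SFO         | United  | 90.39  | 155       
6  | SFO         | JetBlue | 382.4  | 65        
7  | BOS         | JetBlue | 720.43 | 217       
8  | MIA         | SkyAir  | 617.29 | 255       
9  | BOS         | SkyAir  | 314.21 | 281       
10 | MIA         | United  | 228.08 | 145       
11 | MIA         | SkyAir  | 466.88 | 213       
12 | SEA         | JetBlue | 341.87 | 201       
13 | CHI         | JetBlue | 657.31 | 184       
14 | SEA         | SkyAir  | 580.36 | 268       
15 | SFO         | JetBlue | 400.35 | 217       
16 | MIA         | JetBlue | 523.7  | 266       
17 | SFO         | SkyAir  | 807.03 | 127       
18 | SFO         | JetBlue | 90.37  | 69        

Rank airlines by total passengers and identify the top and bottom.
SELECT airline, SUM(passengers)
FROM flights
GROUP BY airline
ORDER BY SUM(passengers)

All groups:
  United: 415
  JetBlue: 1332
  SkyAir: 1528

Highest: SkyAir (1528)
Lowest: United (415)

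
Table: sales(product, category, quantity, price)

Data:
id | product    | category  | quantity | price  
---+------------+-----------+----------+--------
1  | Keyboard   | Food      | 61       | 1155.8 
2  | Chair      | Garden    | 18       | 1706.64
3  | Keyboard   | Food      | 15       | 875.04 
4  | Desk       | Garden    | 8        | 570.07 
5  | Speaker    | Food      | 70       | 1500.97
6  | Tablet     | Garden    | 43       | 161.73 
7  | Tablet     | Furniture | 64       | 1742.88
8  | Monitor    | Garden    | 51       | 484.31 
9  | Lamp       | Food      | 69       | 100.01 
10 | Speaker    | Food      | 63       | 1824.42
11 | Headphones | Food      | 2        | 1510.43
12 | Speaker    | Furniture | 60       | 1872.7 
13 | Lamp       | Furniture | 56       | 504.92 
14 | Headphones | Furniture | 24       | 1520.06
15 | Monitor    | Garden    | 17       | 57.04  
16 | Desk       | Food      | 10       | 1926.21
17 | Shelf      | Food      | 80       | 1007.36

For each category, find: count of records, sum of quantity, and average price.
SELECT category,
       COUNT(*) as cnt,
       SUM(quantity) as total_quantity,
       AVG(price) as avg_price
FROM sales
GROUP BY category

Result:
  Food: 8 records, 370 total quantity, 1237.53 avg price
  Furniture: 4 records, 204 total quantity, 1410.14 avg price
  Garden: 5 records, 137 total quantity, 595.96 avg price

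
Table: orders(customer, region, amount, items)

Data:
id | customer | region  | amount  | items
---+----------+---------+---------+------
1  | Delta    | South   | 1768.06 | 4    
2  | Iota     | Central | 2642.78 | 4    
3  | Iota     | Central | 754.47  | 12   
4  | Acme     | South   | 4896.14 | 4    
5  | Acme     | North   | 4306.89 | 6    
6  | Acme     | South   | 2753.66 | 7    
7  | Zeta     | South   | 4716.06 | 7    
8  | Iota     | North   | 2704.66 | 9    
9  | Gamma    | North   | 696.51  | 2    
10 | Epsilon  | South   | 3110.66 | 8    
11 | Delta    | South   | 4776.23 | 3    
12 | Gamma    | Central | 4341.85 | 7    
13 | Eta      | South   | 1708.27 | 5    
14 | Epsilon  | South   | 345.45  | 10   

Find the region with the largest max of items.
SELECT region, MAX(items) as val
FROM orders
GROUP BY region
ORDER BY val DESC
LIMIT 1

Result: Central with max(items) = 12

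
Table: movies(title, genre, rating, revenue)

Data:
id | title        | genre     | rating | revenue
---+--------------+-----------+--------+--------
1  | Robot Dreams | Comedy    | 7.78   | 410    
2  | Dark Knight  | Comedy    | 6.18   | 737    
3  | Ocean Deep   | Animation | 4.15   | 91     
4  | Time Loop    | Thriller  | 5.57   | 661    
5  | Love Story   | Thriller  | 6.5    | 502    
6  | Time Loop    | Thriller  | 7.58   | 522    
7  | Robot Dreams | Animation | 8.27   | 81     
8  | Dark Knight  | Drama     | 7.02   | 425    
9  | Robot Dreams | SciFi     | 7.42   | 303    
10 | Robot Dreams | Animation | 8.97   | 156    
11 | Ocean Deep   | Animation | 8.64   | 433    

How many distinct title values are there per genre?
SELECT genre, COUNT(DISTINCT title)
FROM movies
GROUP BY genre

Result:
  Animation: 2 distinct
  Comedy: 2 distinct
  Drama: 1 distinct
  SciFi: 1 distinct
  Thriller: 2 distinct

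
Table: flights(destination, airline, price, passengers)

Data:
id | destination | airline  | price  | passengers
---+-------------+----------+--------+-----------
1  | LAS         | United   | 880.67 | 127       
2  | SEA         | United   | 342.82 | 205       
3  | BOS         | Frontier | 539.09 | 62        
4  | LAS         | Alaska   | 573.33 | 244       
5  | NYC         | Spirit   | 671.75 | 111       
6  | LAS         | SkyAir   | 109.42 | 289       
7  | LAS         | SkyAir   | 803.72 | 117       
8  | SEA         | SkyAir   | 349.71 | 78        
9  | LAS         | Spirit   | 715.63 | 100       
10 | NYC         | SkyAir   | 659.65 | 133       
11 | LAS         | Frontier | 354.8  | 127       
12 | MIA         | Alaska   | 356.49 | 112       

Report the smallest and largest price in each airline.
SELECT airline, MIN(price), MAX(price)
FROM flights
GROUP BY airline

Result:
  Alaska: min=356.49, max=573.33
  Frontier: min=354.80, max=539.09
  SkyAir: min=109.42, max=803.72
  Spirit: min=671.75, max=715.63
  United: min=342.82, max=880.67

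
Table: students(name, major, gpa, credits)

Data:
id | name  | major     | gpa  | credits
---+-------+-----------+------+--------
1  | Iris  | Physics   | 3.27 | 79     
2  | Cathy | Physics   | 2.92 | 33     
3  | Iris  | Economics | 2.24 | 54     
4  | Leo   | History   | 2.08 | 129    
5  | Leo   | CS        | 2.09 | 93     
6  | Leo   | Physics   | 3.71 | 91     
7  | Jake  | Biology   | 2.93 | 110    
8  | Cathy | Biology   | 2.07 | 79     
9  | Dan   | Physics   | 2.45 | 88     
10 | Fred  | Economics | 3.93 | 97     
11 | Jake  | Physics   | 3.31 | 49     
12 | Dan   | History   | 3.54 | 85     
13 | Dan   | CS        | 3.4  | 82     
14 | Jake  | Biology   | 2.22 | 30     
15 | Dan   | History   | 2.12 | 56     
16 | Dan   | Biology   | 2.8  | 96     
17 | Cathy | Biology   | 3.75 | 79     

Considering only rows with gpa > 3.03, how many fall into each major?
SELECT major, COUNT(*)
FROM students
WHERE gpa > 3.03
GROUP BY major

Note: WHERE filters rows before grouping.

Result:
  Biology: 1
  CS: 1
  Economics: 1
  History: 1
  Physics: 3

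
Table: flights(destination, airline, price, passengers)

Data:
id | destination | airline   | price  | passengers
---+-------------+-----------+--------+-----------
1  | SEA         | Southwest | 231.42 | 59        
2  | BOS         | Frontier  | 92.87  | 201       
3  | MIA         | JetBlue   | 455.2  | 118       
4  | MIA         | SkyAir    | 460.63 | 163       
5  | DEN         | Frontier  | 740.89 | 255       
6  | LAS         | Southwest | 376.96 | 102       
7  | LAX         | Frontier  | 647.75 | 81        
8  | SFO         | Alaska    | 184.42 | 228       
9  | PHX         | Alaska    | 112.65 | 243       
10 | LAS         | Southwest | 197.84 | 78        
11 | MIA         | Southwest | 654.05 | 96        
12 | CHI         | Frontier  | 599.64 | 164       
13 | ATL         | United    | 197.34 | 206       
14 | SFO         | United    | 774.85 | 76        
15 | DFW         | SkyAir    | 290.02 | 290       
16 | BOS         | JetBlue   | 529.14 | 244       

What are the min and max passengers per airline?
SELECT airline, MIN(passengers), MAX(passengers)
FROM flights
GROUP BY airline

Result:
  Alaska: min=228, max=243
  Frontier: min=81, max=255
  JetBlue: min=118, max=244
  SkyAir: min=163, max=290
  Southwest: min=59, max=102
  United: min=76, max=206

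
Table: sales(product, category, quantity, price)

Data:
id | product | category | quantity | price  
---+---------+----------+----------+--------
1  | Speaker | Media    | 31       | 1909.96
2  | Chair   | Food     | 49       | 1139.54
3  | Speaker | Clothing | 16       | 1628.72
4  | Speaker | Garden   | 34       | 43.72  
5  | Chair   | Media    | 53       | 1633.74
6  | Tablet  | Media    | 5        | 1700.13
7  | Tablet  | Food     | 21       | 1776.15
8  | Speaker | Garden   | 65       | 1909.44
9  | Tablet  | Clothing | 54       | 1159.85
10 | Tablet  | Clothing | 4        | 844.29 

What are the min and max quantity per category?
SELECT category, MIN(quantity), MAX(quantity)
FROM sales
GROUP BY category

Result:
  Clothing: min=4, max=54
  Food: min=21, max=49
  Garden: min=34, max=65
  Media: min=5, max=53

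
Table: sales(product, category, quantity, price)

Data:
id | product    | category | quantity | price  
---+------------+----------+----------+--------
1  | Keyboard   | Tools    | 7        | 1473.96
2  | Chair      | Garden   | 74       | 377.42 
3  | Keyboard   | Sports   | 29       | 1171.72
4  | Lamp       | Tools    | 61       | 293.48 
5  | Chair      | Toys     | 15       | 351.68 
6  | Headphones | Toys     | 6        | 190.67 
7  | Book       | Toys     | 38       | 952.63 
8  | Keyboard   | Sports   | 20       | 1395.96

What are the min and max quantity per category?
SELECT category, MIN(quantity), MAX(quantity)
FROM sales
GROUP BY category

Result:
  Garden: min=74, max=74
  Sports: min=20, max=29
  Tools: min=7, max=61
  Toys: min=6, max=38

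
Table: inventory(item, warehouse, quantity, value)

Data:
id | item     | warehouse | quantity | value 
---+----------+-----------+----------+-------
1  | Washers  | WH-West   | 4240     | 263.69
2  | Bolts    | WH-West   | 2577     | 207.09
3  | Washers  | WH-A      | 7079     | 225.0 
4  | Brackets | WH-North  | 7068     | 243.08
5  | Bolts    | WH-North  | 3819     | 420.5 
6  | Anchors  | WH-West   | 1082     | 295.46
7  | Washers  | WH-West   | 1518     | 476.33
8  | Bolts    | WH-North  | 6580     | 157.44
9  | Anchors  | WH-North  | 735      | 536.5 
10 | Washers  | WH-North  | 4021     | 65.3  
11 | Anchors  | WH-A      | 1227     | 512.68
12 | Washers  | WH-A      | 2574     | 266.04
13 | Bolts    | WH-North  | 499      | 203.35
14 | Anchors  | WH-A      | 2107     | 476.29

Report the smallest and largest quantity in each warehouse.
SELECT warehouse, MIN(quantity), MAX(quantity)
FROM inventory
GROUP BY warehouse

Result:
  WH-A: min=1227, max=7079
  WH-North: min=499, max=7068
  WH-West: min=1082, max=4240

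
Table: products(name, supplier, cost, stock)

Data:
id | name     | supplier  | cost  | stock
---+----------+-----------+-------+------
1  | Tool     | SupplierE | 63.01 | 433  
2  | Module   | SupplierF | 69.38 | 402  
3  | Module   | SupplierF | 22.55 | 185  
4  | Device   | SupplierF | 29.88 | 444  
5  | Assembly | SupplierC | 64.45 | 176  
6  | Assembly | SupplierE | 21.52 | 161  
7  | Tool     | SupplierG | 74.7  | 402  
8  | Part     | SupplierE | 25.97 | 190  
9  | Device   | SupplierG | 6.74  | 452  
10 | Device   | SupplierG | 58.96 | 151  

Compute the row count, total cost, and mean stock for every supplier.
SELECT supplier,
       COUNT(*) as cnt,
       SUM(cost) as total_cost,
       AVG(stock) as avg_stock
FROM products
GROUP BY supplier

Result:
  SupplierC: 1 records, 64.45 total cost, 176.00 avg stock
  SupplierE: 3 records, 110.50 total cost, 261.33 avg stock
  SupplierF: 3 records, 121.81 total cost, 343.67 avg stock
  SupplierG: 3 records, 140.40 total cost, 335.00 avg stock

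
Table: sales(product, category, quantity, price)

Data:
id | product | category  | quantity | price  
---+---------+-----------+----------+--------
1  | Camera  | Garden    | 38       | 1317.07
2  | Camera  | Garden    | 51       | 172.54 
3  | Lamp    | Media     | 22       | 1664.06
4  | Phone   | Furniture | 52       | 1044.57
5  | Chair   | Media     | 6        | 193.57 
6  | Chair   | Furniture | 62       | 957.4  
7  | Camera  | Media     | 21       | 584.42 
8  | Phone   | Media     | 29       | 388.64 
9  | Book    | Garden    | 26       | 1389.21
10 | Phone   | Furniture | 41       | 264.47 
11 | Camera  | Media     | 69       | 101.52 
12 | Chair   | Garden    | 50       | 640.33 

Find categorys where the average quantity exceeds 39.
SELECT category, AVG(quantity)
FROM sales
GROUP BY category
HAVING AVG(quantity) > 39

Result:
  Furniture: avg=51.67
  Garden: avg=41.25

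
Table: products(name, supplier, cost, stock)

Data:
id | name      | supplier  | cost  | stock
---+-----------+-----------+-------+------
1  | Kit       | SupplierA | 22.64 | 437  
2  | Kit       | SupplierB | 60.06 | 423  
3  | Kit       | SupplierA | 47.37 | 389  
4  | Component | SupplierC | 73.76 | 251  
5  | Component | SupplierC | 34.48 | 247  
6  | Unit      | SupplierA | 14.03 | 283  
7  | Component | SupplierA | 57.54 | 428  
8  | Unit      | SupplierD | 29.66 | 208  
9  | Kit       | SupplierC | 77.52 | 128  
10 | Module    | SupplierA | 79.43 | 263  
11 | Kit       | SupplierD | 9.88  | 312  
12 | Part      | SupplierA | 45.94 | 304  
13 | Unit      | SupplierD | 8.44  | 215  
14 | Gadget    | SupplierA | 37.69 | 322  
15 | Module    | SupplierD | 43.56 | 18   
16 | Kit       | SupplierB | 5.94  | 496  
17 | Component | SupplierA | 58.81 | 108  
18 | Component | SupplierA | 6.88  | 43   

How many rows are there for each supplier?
SELECT supplier, COUNT(*) as count
FROM products
GROUP BY supplier

Result:
  SupplierA: 9
  SupplierB: 2
  SupplierC: 3
  SupplierD: 4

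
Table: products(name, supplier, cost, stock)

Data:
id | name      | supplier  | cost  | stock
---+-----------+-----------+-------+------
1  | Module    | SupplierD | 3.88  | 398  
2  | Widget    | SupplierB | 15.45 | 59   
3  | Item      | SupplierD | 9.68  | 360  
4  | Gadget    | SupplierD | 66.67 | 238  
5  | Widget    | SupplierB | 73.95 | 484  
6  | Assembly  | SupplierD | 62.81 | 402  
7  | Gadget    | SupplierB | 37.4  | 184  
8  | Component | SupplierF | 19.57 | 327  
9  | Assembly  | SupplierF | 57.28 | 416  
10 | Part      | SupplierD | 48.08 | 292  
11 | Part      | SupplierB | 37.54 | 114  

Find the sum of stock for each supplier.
SELECT supplier, SUM(stock) as result
FROM products
GROUP BY supplier

Result:
  SupplierB: 841
  SupplierD: 1690
  SupplierF: 743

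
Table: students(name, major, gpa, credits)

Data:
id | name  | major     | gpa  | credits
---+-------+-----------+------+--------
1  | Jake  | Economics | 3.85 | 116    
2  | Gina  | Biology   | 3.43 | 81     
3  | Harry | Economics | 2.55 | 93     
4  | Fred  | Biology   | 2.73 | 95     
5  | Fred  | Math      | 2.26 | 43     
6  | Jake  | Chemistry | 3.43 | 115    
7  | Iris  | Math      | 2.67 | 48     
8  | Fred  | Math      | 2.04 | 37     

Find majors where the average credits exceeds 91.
SELECT major, AVG(credits)
FROM students
GROUP BY major
HAVING AVG(credits) > 91

Result:
  Chemistry: avg=115.00
  Economics: avg=104.50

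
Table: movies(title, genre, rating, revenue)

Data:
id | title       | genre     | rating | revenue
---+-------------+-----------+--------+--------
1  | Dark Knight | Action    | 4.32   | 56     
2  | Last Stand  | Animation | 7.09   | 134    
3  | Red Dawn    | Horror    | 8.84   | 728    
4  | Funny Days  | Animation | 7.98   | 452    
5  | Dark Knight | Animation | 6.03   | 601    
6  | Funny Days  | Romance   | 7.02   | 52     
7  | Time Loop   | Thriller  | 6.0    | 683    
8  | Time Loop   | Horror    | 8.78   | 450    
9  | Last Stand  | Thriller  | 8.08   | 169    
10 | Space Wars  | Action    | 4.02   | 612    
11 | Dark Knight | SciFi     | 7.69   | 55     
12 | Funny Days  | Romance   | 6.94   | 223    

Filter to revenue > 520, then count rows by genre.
SELECT genre, COUNT(*)
FROM movies
WHERE revenue > 520
GROUP BY genre

Note: WHERE filters rows before grouping.

Result:
  Action: 1
  Animation: 1
  Horror: 1
  Thriller: 1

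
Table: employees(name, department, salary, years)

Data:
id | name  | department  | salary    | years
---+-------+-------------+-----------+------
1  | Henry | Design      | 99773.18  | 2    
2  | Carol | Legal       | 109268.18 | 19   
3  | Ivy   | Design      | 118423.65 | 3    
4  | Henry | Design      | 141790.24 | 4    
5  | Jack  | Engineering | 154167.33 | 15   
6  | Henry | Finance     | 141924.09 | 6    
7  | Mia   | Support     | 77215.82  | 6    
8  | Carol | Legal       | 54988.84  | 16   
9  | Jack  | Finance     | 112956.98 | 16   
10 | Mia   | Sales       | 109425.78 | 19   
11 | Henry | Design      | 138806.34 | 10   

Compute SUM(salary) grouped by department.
SELECT department, SUM(salary) as result
FROM employees
GROUP BY department

Result:
  Design: 498793.41
  Engineering: 154167.33
  Finance: 254881.07
  Legal: 164257.02
  Sales: 109425.78
  Support: 77215.82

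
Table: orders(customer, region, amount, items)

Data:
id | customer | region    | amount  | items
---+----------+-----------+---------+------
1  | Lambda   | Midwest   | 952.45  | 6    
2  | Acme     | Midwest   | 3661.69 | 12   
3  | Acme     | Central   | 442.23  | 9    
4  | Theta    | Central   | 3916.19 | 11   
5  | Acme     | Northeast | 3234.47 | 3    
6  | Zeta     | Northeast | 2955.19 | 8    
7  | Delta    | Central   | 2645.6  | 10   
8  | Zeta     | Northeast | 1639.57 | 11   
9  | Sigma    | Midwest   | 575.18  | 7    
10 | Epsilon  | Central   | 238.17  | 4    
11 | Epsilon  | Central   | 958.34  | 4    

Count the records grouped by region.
SELECT region, COUNT(*) as count
FROM orders
GROUP BY region

Result:
  Central: 5
  Midwest: 3
  Northeast: 3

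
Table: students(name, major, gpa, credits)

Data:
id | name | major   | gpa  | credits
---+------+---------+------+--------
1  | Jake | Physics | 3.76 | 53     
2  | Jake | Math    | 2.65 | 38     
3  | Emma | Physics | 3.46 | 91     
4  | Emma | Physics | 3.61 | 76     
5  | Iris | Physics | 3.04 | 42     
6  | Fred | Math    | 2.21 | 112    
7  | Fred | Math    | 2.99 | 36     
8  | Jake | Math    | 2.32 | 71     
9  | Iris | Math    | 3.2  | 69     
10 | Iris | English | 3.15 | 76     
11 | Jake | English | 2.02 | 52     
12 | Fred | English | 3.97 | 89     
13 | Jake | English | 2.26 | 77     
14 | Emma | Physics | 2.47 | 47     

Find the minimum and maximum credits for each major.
SELECT major, MIN(credits), MAX(credits)
FROM students
GROUP BY major

Result:
  English: min=52, max=89
  Math: min=36, max=112
  Physics: min=42, max=91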